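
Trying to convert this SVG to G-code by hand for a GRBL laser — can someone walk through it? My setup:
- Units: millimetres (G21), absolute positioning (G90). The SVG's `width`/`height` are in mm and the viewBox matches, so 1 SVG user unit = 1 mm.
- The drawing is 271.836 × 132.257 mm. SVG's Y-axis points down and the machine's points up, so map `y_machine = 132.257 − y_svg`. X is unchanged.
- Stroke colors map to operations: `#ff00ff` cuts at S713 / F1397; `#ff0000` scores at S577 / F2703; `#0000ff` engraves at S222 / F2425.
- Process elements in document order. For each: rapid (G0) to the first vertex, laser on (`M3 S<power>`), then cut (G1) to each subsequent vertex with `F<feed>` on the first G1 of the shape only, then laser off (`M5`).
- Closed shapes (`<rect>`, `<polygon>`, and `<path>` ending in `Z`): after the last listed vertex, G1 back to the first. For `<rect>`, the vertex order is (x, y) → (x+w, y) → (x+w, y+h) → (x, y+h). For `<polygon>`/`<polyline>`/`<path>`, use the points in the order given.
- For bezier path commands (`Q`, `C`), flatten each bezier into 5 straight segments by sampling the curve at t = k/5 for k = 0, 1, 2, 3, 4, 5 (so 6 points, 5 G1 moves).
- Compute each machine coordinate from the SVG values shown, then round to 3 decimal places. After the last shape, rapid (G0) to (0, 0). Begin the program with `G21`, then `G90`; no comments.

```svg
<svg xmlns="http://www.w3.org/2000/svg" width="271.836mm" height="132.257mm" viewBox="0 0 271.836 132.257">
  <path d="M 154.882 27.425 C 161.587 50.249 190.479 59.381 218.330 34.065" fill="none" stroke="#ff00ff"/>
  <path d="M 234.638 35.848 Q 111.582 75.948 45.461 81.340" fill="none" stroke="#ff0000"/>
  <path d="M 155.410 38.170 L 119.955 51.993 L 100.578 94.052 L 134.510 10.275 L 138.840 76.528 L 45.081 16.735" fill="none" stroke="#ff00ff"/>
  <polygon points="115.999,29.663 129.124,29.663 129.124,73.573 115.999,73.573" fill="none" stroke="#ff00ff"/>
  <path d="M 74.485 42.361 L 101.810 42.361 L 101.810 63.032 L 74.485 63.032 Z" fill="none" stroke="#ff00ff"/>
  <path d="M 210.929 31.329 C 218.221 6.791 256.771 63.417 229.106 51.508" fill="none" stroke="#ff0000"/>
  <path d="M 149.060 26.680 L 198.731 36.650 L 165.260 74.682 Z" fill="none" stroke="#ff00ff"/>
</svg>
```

viewBox `0 0 271.836 132.257` with mm width/height → 1 unit = 1 mm. Flip: y_m = 132.257 − y_svg.

**Shape 1** — `<path>` cubic bezier, stroke `#ff00ff` → cut (S713, F1397). Control points (SVG): P0=(154.882,27.425), P1=(161.587,50.249), P2=(190.479,59.381), P3=(218.330,34.065); sampled at t=k/5. Machine vertices: (154.882,104.832) → (161.382,92.947) → (172.091,85.344) → (185.896,83.019) → (201.680,86.970) → (218.330,98.192). Open path.

**Shape 2** — `<path>` quadratic bezier, stroke `#ff0000` → score (S577, F2703). Control points (SVG): P0=(234.638,35.848), P1=(111.582,75.948), P2=(45.461,81.340); sampled at t=k/5. Machine vertices: (234.638,96.409) → (187.693,81.757) → (145.303,69.882) → (107.467,60.784) → (74.187,54.462) → (45.461,50.917). Open path.

**Shape 3** — `<path>` open polyline, stroke `#ff00ff` → cut (S713, F1397). Machine vertices: (155.410,94.087) → (119.955,80.264) → (100.578,38.205) → (134.510,121.982) → (138.840,55.729) → (45.081,115.522). Open path.

**Shape 4** — `<polygon>` rectangle, stroke `#ff00ff` → cut (S713, F1397). Machine vertices: (115.999,102.594) → (129.124,102.594) → (129.124,58.684) → (115.999,58.684) → (115.999,102.594). Closed: final G1 returns to the first vertex.

**Shape 5** — `<path>` rectangle, stroke `#ff00ff` → cut (S713, F1397). Machine vertices: (74.485,89.896) → (101.810,89.896) → (101.810,69.225) → (74.485,69.225) → (74.485,89.896). Closed: final G1 returns to the first vertex.

**Shape 6** — `<path>` cubic bezier, stroke `#ff0000` → score (S577, F2703). Control points (SVG): P0=(210.929,31.329), P1=(218.221,6.791), P2=(256.771,63.417), P3=(229.106,51.508); sampled at t=k/5. Machine vertices: (210.929,100.928) → (218.275,107.109) → (228.445,100.996) → (236.759,89.774) → (238.539,80.630) → (229.106,80.749). Open path.

**Shape 7** — `<path>` regular polygon, stroke `#ff00ff` → cut (S713, F1397). Machine vertices: (149.060,105.577) → (198.731,95.607) → (165.260,57.575) → (149.060,105.577). Closed: final G1 returns to the first vertex.

G21
G90
G0 X154.882 Y104.832
M3 S713
G1 X161.382 Y92.947 F1397
G1 X172.091 Y85.344
G1 X185.896 Y83.019
G1 X201.680 Y86.970
G1 X218.330 Y98.192
M5
G0 X234.638 Y96.409
M3 S577
G1 X187.693 Y81.757 F2703
G1 X145.303 Y69.882
G1 X107.467 Y60.784
G1 X74.187 Y54.462
G1 X45.461 Y50.917
M5
G0 X155.410 Y94.087
M3 S713
G1 X119.955 Y80.264 F1397
G1 X100.578 Y38.205
G1 X134.510 Y121.982
G1 X138.840 Y55.729
G1 X45.081 Y115.522
M5
G0 X115.999 Y102.594
M3 S713
G1 X129.124 Y102.594 F1397
G1 X129.124 Y58.684
G1 X115.999 Y58.684
G1 X115.999 Y102.594
M5
G0 X74.485 Y89.896
M3 S713
G1 X101.810 Y89.896 F1397
G1 X101.810 Y69.225
G1 X74.485 Y69.225
G1 X74.485 Y89.896
M5
G0 X210.929 Y100.928
M3 S577
G1 X218.275 Y107.109 F2703
G1 X228.445 Y100.996
G1 X236.759 Y89.774
G1 X238.539 Y80.630
G1 X229.106 Y80.749
M5
G0 X149.060 Y105.577
M3 S713
G1 X198.731 Y95.607 F1397
G1 X165.260 Y57.575
G1 X149.060 Y105.577
M5
G0 X0.000 Y0.000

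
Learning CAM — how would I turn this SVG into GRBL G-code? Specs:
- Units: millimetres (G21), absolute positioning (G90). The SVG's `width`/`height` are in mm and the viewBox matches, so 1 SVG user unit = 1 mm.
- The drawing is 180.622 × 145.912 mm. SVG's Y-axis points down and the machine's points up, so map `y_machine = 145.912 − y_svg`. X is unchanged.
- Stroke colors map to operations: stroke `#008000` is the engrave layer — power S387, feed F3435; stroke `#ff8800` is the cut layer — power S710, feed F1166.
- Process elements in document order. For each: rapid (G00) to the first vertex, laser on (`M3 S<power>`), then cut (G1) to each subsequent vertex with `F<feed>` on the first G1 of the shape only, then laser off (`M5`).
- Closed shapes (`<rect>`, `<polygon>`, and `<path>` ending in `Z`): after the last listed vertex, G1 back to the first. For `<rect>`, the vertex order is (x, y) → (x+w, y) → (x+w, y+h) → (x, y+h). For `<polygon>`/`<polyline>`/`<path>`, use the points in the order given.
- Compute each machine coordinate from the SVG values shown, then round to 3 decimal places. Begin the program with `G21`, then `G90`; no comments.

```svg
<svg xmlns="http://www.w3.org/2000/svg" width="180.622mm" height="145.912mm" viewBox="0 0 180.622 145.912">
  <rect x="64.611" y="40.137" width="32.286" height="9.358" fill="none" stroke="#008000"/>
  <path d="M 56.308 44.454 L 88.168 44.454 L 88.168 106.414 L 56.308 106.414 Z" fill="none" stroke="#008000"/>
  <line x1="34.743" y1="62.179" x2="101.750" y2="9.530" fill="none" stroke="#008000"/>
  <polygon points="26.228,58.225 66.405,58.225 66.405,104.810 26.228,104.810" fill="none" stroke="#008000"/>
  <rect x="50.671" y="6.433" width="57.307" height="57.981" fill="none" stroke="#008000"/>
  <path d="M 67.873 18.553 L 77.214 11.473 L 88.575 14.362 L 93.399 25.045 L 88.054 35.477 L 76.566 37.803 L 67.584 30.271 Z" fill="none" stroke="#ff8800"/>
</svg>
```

G21
G90
G00 X64.611 Y105.775
M3 S387
G1 X96.897 Y105.775 F3435
G1 X96.897 Y96.417
G1 X64.611 Y96.417
G1 X64.611 Y105.775
M5
G00 X56.308 Y101.458
M3 S387
G1 X88.168 Y101.458 F3435
G1 X88.168 Y39.498
G1 X56.308 Y39.498
G1 X56.308 Y101.458
M5
G00 X34.743 Y83.733
M3 S387
G1 X101.750 Y136.382 F3435
M5
G00 X26.228 Y87.687
M3 S387
G1 X66.405 Y87.687 F3435
G1 X66.405 Y41.102
G1 X26.228 Y41.102
G1 X26.228 Y87.687
M5
G00 X50.671 Y139.479
M3 S387
G1 X107.978 Y139.479 F3435
G1 X107.978 Y81.498
G1 X50.671 Y81.498
G1 X50.671 Y139.479
M5
G00 X67.873 Y127.359
M3 S710
G1 X77.214 Y134.439 F1166
G1 X88.575 Y131.550
G1 X93.399 Y120.867
G1 X88.054 Y110.435
G1 X76.566 Y108.109
G1 X67.584 Y115.641
G1 X67.873 Y127.359
M5

Since the viewBox matches the mm dimensions, user units are millimetres directly. The only transform is the Y-flip y_m = 145.912 − y_svg.

Shape 1 is a rectangle drawn with `<rect>`. Its stroke #008000 means engrave at S387, F3435. After flipping Y the toolpath is (64.611,105.775) → (96.897,105.775) → (96.897,96.417) → (64.611,96.417) → (64.611,105.775), returning to the start.

Shape 2 is a rectangle drawn with `<path>`. Its stroke #008000 means engrave at S387, F3435. After flipping Y the toolpath is (56.308,101.458) → (88.168,101.458) → (88.168,39.498) → (56.308,39.498) → (56.308,101.458), returning to the start.

Shape 3 is a line segment drawn with `<line>`. Its stroke #008000 means engrave at S387, F3435. After flipping Y the toolpath is (34.743,83.733) → (101.750,136.382).

Shape 4 is a rectangle drawn with `<polygon>`. Its stroke #008000 means engrave at S387, F3435. After flipping Y the toolpath is (26.228,87.687) → (66.405,87.687) → (66.405,41.102) → (26.228,41.102) → (26.228,87.687), returning to the start.

Shape 5 is a rectangle drawn with `<rect>`. Its stroke #008000 means engrave at S387, F3435. After flipping Y the toolpath is (50.671,139.479) → (107.978,139.479) → (107.978,81.498) → (50.671,81.498) → (50.671,139.479), returning to the start.

Shape 6 is a regular polygon drawn with `<path>`. Its stroke #ff8800 means cut at S710, F1166. After flipping Y the toolpath is (67.873,127.359) → (77.214,134.439) → (88.575,131.550) → (93.399,120.867) → (88.054,110.435) → (76.566,108.109) → (67.584,115.641) → (67.873,127.359), returning to the start.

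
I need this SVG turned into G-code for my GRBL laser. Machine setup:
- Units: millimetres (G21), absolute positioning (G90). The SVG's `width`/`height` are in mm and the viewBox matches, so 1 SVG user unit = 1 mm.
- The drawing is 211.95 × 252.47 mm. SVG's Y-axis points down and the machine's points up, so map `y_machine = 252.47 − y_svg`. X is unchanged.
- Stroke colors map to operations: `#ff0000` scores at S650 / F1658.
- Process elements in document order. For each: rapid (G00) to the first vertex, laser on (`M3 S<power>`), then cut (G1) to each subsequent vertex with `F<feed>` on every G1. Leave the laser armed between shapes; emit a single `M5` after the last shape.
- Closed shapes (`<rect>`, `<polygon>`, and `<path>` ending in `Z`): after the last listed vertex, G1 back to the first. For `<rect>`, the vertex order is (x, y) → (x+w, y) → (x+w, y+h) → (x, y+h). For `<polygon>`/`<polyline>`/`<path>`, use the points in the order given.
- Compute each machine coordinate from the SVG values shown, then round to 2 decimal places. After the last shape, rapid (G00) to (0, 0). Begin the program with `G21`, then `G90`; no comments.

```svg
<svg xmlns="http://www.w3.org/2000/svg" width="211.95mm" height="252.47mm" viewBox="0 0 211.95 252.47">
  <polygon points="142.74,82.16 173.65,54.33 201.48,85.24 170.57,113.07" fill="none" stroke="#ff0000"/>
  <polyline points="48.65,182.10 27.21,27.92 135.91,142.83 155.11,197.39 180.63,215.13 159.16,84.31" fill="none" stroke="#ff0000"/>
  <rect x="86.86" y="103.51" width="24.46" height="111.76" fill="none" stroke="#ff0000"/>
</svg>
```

G21
G90
G00 X142.74 Y170.31
M3 S650
G1 X173.65 Y198.14 F1658
G1 X201.48 Y167.23 F1658
G1 X170.57 Y139.40 F1658
G1 X142.74 Y170.31 F1658
G00 X48.65 Y70.37
M3 S650
G1 X27.21 Y224.55 F1658
G1 X135.91 Y109.64 F1658
G1 X155.11 Y55.08 F1658
G1 X180.63 Y37.34 F1658
G1 X159.16 Y168.16 F1658
G00 X86.86 Y148.96
M3 S650
G1 X111.32 Y148.96 F1658
G1 X111.32 Y37.20 F1658
G1 X86.86 Y37.20 F1658
G1 X86.86 Y148.96 F1658
M5
G00 X0.00 Y0.00

Since the viewBox matches the mm dimensions, user units are millimetres directly. The only transform is the Y-flip y_m = 252.47 − y_svg.

Shape 1 is a regular polygon drawn with `<polygon>`. Its stroke #ff0000 means score at S650, F1658. After flipping Y the toolpath is (142.74,170.31) → (173.65,198.14) → (201.48,167.23) → (170.57,139.40) → (142.74,170.31), returning to the start.

Shape 2 is a open polyline drawn with `<polyline>`. Its stroke #ff0000 means score at S650, F1658. After flipping Y the toolpath is (48.65,70.37) → (27.21,224.55) → (135.91,109.64) → (155.11,55.08) → (180.63,37.34) → (159.16,168.16).

Shape 3 is a rectangle drawn with `<rect>`. Its stroke #ff0000 means score at S650, F1658. After flipping Y the toolpath is (86.86,148.96) → (111.32,148.96) → (111.32,37.20) → (86.86,37.20) → (86.86,148.96), returning to the start.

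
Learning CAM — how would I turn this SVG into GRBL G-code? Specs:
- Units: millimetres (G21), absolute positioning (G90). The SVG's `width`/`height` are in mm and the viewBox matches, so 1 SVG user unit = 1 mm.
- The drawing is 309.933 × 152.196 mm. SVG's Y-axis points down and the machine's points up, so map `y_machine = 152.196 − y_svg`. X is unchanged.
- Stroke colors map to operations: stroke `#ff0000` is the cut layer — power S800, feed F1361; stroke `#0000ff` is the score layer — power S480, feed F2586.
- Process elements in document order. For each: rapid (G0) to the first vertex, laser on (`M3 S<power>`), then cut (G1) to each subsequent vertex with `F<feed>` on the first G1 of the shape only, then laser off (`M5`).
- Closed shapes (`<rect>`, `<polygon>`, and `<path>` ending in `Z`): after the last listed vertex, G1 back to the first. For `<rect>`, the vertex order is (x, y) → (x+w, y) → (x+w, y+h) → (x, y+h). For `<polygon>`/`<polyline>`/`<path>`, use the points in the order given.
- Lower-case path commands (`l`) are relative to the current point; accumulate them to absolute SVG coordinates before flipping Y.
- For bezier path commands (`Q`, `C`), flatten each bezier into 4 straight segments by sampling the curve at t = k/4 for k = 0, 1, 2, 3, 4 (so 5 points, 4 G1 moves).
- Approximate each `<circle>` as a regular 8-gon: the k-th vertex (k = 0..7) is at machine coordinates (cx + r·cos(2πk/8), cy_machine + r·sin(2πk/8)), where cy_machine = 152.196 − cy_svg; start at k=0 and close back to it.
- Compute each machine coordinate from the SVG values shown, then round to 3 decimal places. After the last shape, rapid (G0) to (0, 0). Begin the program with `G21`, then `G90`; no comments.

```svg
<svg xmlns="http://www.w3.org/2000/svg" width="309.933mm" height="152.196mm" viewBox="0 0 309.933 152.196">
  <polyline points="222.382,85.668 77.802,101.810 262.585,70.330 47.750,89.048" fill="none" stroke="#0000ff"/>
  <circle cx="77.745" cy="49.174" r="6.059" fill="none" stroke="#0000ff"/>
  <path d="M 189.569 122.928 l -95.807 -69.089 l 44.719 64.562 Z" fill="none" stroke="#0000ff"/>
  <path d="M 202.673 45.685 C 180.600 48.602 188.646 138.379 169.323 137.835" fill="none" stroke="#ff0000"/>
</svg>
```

G21
G90
G0 X222.382 Y66.528
M3 S480
G1 X77.802 Y50.386 F2586
G1 X262.585 Y81.866
G1 X47.750 Y63.148
M5
G0 X83.804 Y103.022
M3 S480
G1 X82.029 Y107.306 F2586
G1 X77.745 Y109.081
G1 X73.461 Y107.306
G1 X71.686 Y103.022
G1 X73.461 Y98.738
G1 X77.745 Y96.963
G1 X82.029 Y98.738
G1 X83.804 Y103.022
M5
G0 X189.569 Y29.268
M3 S480
G1 X93.762 Y98.357 F2586
G1 X138.481 Y33.795
G1 X189.569 Y29.268
M5
G0 X202.673 Y106.511
M3 S800
G1 X190.867 Y90.805 F1361
G1 X184.967 Y59.138
G1 X179.582 Y28.120
G1 X169.323 Y14.361
M5
G0 X0.000 Y0.000

viewBox `0 0 309.933 152.196` with mm width/height → 1 unit = 1 mm. Flip: y_m = 152.196 − y_svg.

**Shape 1** — `<polyline>` open polyline, stroke `#0000ff` → score (S480, F2586). Machine vertices: (222.382,66.528) → (77.802,50.386) → (262.585,81.866) → (47.750,63.148). Open path.

**Shape 2** — `<circle>` circle, stroke `#0000ff` → score (S480, F2586). Machine vertices: (83.804,103.022) → (82.029,107.306) → (77.745,109.081) → (73.461,107.306) → (71.686,103.022) → (73.461,98.738) → (77.745,96.963) → (82.029,98.738) → (83.804,103.022). Closed: final G1 returns to the first vertex.

**Shape 3** — `<path>` closed polygon, stroke `#0000ff` → score (S480, F2586). Machine vertices: (189.569,29.268) → (93.762,98.357) → (138.481,33.795) → (189.569,29.268). Closed: final G1 returns to the first vertex.

**Shape 4** — `<path>` cubic bezier, stroke `#ff0000` → cut (S800, F1361). Control points (SVG): P0=(202.673,45.685), P1=(180.600,48.602), P2=(188.646,138.379), P3=(169.323,137.835); sampled at t=k/4. Machine vertices: (202.673,106.511) → (190.867,90.805) → (184.967,59.138) → (179.582,28.120) → (169.323,14.361). Open path.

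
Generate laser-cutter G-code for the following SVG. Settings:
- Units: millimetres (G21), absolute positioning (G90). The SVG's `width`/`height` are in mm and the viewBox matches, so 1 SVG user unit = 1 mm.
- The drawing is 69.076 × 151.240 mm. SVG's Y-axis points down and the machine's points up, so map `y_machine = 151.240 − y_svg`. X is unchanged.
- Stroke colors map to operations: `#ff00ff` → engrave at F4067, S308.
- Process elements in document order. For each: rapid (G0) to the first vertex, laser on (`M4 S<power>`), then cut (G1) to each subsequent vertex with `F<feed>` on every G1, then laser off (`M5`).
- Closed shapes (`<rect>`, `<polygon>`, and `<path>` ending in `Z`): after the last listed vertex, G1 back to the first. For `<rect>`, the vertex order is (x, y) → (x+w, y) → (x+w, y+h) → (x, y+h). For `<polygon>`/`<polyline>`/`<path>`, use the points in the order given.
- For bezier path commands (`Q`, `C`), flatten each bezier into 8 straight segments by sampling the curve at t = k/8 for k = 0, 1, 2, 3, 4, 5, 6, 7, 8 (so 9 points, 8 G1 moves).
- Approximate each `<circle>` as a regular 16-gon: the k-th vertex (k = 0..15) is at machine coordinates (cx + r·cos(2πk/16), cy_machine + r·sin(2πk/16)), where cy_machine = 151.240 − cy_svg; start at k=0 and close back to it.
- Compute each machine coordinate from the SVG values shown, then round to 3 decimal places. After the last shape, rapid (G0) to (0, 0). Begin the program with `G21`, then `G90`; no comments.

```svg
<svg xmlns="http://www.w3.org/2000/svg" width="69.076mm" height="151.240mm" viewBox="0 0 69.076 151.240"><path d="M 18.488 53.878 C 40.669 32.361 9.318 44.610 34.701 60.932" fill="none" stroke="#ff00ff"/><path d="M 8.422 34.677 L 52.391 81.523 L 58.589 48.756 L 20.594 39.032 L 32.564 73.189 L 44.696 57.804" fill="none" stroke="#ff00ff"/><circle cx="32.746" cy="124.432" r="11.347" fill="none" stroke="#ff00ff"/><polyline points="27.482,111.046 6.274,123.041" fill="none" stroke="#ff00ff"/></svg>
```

G21
G90
G0 X18.488 Y97.362
M4 S308
G1 X24.512 Y103.906 F4067
G1 X26.809 Y107.633 F4067
G1 X26.673 Y108.889 F4067
G1 X25.394 Y108.025 F4067
G1 X24.265 Y105.386 F4067
G1 X24.578 Y101.322 F4067
G1 X27.626 Y96.180 F4067
G1 X34.701 Y90.308 F4067
M5
G0 X8.422 Y116.563
M4 S308
G1 X52.391 Y69.717 F4067
G1 X58.589 Y102.484 F4067
G1 X20.594 Y112.208 F4067
G1 X32.564 Y78.051 F4067
G1 X44.696 Y93.436 F4067
M5
G0 X44.093 Y26.808
M4 S308
G1 X43.229 Y31.150 F4067
G1 X40.770 Y34.832 F4067
G1 X37.088 Y37.291 F4067
G1 X32.746 Y38.155 F4067
G1 X28.404 Y37.291 F4067
G1 X24.722 Y34.832 F4067
G1 X22.263 Y31.150 F4067
G1 X21.399 Y26.808 F4067
G1 X22.263 Y22.466 F4067
G1 X24.722 Y18.784 F4067
G1 X28.404 Y16.325 F4067
G1 X32.746 Y15.461 F4067
G1 X37.088 Y16.325 F4067
G1 X40.770 Y18.784 F4067
G1 X43.229 Y22.466 F4067
G1 X44.093 Y26.808 F4067
M5
G0 X27.482 Y40.194
M4 S308
G1 X6.274 Y28.199 F4067
M5
G0 X0.000 Y0.000

Since the viewBox matches the mm dimensions, user units are millimetres directly. The only transform is the Y-flip y_m = 151.240 − y_svg.

Shape 1 is a cubic bezier drawn with `<path>`. Its stroke #ff00ff means engrave at S308, F4067. After flipping Y the toolpath is (18.488,97.362) → (24.512,103.906) → (26.809,107.633) → (26.673,108.889) → (25.394,108.025) → (24.265,105.386) → (24.578,101.322) → (27.626,96.180) → (34.701,90.308).

Shape 2 is a open polyline drawn with `<path>`. Its stroke #ff00ff means engrave at S308, F4067. After flipping Y the toolpath is (8.422,116.563) → (52.391,69.717) → (58.589,102.484) → (20.594,112.208) → (32.564,78.051) → (44.696,93.436).

Shape 3 is a circle drawn with `<circle>`. Its stroke #ff00ff means engrave at S308, F4067. After flipping Y the toolpath is (44.093,26.808) → (43.229,31.150) → (40.770,34.832) → (37.088,37.291) → (32.746,38.155) → (28.404,37.291) → (24.722,34.832) → (22.263,31.150) → (21.399,26.808) → (22.263,22.466) → (24.722,18.784) → (28.404,16.325) → (32.746,15.461) → (37.088,16.325) → (40.770,18.784) → (43.229,22.466) → (44.093,26.808), returning to the start.

Shape 4 is a line segment drawn with `<polyline>`. Its stroke #ff00ff means engrave at S308, F4067. After flipping Y the toolpath is (27.482,40.194) → (6.274,28.199).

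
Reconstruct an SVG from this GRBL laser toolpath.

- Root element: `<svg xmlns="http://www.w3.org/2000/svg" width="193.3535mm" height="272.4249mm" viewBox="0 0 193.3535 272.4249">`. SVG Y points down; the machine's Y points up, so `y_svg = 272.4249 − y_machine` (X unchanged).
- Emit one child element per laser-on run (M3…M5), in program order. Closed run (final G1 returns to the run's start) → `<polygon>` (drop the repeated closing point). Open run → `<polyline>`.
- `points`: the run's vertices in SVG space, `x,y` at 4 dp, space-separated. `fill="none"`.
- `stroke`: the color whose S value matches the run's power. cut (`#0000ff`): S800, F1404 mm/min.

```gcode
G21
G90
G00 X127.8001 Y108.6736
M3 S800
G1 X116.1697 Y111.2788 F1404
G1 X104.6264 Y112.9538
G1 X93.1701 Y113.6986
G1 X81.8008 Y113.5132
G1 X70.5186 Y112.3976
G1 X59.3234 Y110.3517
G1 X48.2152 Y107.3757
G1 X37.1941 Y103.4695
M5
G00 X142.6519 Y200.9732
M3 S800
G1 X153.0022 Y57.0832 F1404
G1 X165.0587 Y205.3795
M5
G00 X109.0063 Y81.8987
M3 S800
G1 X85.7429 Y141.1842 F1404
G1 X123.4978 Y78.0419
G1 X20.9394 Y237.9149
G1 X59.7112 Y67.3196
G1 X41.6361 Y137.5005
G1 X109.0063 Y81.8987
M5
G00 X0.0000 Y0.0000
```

Each laser-on run becomes one SVG element. Flip Y back into SVG space with y_svg = 272.4249 − y_machine. Every run uses S800, so all elements get stroke `#0000ff` (cut).

Run 1: The run is open, so emit a `<polyline>` with points (Y-flipped): 127.8001,163.7513 116.1697,161.1461 104.6264,159.4711 93.1701,158.7263 81.8008,158.9117 70.5186,160.0273 59.3234,162.0732 48.2152,165.0492 37.1941,168.9554.

Run 2: The run is open, so emit a `<polyline>` with points (Y-flipped): 142.6519,71.4517 153.0022,215.3417 165.0587,67.0454.

Run 3: The run returns to its start, so emit a `<polygon>` with points (Y-flipped): 109.0063,190.5262 85.7429,131.2407 123.4978,194.3830 20.9394,34.5100 59.7112,205.1053 41.6361,134.9244.

<svg xmlns="http://www.w3.org/2000/svg" width="193.3535mm" height="272.4249mm" viewBox="0 0 193.3535 272.4249">
  <polyline points="127.8001,163.7513 116.1697,161.1461 104.6264,159.4711 93.1701,158.7263 81.8008,158.9117 70.5186,160.0273 59.3234,162.0732 48.2152,165.0492 37.1941,168.9554" fill="none" stroke="#0000ff"/>
  <polyline points="142.6519,71.4517 153.0022,215.3417 165.0587,67.0454" fill="none" stroke="#0000ff"/>
  <polygon points="109.0063,190.5262 85.7429,131.2407 123.4978,194.3830 20.9394,34.5100 59.7112,205.1053 41.6361,134.9244" fill="none" stroke="#0000ff"/>
</svg>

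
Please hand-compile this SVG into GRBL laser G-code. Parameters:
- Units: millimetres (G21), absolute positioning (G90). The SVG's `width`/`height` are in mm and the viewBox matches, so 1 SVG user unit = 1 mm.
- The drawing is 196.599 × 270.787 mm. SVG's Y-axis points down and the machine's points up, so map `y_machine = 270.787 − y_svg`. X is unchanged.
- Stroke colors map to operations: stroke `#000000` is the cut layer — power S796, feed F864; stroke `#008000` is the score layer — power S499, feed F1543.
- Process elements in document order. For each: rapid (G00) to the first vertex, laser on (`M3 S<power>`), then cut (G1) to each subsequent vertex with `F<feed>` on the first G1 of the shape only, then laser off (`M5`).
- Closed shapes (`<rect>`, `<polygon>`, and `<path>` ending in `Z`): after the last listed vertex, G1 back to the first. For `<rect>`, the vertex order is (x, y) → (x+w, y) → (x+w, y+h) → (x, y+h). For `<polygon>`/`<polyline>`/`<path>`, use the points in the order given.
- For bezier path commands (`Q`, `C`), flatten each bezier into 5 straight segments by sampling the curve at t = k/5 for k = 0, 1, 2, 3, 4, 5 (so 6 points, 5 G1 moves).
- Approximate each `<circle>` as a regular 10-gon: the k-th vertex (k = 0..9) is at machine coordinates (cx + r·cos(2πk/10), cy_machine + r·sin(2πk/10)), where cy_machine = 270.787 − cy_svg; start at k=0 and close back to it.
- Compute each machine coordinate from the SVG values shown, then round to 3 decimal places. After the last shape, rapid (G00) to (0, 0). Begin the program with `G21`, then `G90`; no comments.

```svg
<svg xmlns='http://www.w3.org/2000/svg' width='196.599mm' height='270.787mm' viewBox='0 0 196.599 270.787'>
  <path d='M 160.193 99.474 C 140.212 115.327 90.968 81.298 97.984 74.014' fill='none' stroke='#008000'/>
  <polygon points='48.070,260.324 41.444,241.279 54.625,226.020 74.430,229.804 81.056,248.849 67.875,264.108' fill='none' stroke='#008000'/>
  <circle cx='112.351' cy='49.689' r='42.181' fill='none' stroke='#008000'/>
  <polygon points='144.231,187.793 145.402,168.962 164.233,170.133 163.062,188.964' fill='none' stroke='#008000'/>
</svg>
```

G21
G90
G00 X160.193 Y171.313
M3 S499
G1 X145.377 Y167.174 F1543
G1 X127.643 Y171.329
G1 X111.096 Y180.099
G1 X99.841 Y189.806
G1 X97.984 Y196.773
M5
G00 X48.070 Y10.463
M3 S499
G1 X41.444 Y29.508 F1543
G1 X54.625 Y44.767
G1 X74.430 Y40.983
G1 X81.056 Y21.938
G1 X67.875 Y6.679
G1 X48.070 Y10.463
M5
G00 X154.532 Y221.098
M3 S499
G1 X146.476 Y245.891 F1543
G1 X125.386 Y261.215
G1 X99.316 Y261.215
G1 X78.226 Y245.891
G1 X70.170 Y221.098
G1 X78.226 Y196.305
G1 X99.316 Y180.981
G1 X125.386 Y180.981
G1 X146.476 Y196.305
G1 X154.532 Y221.098
M5
G00 X144.231 Y82.994
M3 S499
G1 X145.402 Y101.825 F1543
G1 X164.233 Y100.654
G1 X163.062 Y81.823
G1 X144.231 Y82.994
M5
G00 X0.000 Y0.000

1 u = 1 mm; y_m = 270.787 − y.

[1] `<path>` cubic bezier, #008000→score S499 F1543: (160.193,171.313) → (145.377,167.174) → (127.643,171.329) → (111.096,180.099) → (99.841,189.806) → (97.984,196.773)

[2] `<polygon>` regular polygon, #008000→score S499 F1543: (48.070,10.463) → (41.444,29.508) → (54.625,44.767) → (74.430,40.983) → (81.056,21.938) → (67.875,6.679) → (48.070,10.463) (closed)

[3] `<circle>` circle, #008000→score S499 F1543: (154.532,221.098) → (146.476,245.891) → (125.386,261.215) → (99.316,261.215) → (78.226,245.891) → (70.170,221.098) → (78.226,196.305) → (99.316,180.981) → (125.386,180.981) → (146.476,196.305) → (154.532,221.098) (closed)

[4] `<polygon>` regular polygon, #008000→score S499 F1543: (144.231,82.994) → (145.402,101.825) → (164.233,100.654) → (163.062,81.823) → (144.231,82.994) (closed)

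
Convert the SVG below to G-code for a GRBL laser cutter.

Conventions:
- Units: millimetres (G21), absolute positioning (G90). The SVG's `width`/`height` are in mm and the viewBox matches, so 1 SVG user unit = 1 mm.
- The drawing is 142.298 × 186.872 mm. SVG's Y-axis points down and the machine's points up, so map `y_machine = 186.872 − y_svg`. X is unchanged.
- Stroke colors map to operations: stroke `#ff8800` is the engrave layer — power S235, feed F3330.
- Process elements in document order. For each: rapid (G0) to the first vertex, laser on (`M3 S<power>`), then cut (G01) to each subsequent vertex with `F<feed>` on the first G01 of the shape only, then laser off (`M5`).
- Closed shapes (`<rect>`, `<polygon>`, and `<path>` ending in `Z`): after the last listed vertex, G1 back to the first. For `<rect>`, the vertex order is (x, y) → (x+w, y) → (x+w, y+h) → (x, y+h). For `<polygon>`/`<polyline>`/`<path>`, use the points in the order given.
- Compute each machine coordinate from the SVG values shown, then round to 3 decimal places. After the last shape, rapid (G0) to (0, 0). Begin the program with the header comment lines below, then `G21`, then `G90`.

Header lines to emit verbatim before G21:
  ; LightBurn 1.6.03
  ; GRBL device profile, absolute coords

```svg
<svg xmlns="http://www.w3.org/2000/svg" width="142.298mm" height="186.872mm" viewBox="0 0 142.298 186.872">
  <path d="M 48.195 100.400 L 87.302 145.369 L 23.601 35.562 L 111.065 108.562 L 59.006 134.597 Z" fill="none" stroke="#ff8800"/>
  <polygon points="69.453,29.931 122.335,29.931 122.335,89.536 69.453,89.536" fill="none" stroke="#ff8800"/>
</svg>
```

viewBox `0 0 142.298 186.872` with mm width/height → 1 unit = 1 mm. Flip: y_m = 186.872 − y_svg.

**Shape 1** — `<path>` closed polygon, stroke `#ff8800` → engrave (S235, F3330). Machine vertices: (48.195,86.472) → (87.302,41.503) → (23.601,151.310) → (111.065,78.310) → (59.006,52.275) → (48.195,86.472). Closed: final G1 returns to the first vertex.

**Shape 2** — `<polygon>` rectangle, stroke `#ff8800` → engrave (S235, F3330). Machine vertices: (69.453,156.941) → (122.335,156.941) → (122.335,97.336) → (69.453,97.336) → (69.453,156.941). Closed: final G1 returns to the first vertex.

; LightBurn 1.6.03
; GRBL device profile, absolute coords
G21
G90
G0 X48.195 Y86.472
M3 S235
G01 X87.302 Y41.503 F3330
G01 X23.601 Y151.310
G01 X111.065 Y78.310
G01 X59.006 Y52.275
G01 X48.195 Y86.472
M5
G0 X69.453 Y156.941
M3 S235
G01 X122.335 Y156.941 F3330
G01 X122.335 Y97.336
G01 X69.453 Y97.336
G01 X69.453 Y156.941
M5
G0 X0.000 Y0.000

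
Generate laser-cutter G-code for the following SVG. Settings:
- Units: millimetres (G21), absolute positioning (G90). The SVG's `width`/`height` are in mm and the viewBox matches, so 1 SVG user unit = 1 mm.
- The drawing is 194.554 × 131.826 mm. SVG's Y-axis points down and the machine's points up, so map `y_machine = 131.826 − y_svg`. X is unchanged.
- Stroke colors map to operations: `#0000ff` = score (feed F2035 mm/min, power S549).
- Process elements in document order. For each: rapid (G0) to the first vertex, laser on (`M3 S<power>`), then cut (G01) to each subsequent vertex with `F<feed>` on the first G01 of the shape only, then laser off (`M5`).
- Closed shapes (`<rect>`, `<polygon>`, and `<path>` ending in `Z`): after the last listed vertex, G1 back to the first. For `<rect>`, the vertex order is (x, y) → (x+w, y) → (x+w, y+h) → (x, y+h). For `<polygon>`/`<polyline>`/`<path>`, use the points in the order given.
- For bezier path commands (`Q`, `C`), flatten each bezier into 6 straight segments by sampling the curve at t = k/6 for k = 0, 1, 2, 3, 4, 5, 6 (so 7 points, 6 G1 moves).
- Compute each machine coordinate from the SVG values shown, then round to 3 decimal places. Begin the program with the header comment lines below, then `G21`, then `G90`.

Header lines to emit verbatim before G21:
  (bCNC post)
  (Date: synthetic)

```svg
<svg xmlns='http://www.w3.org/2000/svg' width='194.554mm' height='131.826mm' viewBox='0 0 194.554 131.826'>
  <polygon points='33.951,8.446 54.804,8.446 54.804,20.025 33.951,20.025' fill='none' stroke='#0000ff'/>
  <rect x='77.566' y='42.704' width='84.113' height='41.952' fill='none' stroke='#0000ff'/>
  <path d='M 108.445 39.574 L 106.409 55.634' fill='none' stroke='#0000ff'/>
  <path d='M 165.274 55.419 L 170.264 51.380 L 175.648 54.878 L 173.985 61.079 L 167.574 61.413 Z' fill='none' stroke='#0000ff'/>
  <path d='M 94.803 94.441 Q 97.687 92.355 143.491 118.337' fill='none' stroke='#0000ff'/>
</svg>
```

Since the viewBox matches the mm dimensions, user units are millimetres directly. The only transform is the Y-flip y_m = 131.826 − y_svg.

Shape 1 is a rectangle drawn with `<polygon>`. Its stroke #0000ff means score at S549, F2035. After flipping Y the toolpath is (33.951,123.380) → (54.804,123.380) → (54.804,111.801) → (33.951,111.801) → (33.951,123.380), returning to the start.

Shape 2 is a rectangle drawn with `<rect>`. Its stroke #0000ff means score at S549, F2035. After flipping Y the toolpath is (77.566,89.122) → (161.679,89.122) → (161.679,47.170) → (77.566,47.170) → (77.566,89.122), returning to the start.

Shape 3 is a line segment drawn with `<path>`. Its stroke #0000ff means score at S549, F2035. After flipping Y the toolpath is (108.445,92.252) → (106.409,76.192).

Shape 4 is a regular polygon drawn with `<path>`. Its stroke #0000ff means score at S549, F2035. After flipping Y the toolpath is (165.274,76.407) → (170.264,80.446) → (175.648,76.948) → (173.985,70.747) → (167.574,70.413) → (165.274,76.407), returning to the start.

Shape 5 is a quadratic bezier drawn with `<path>`. Its stroke #0000ff means score at S549, F2035. After flipping Y the toolpath is (94.803,37.385) → (96.957,37.301) → (101.495,35.657) → (108.417,32.454) → (117.724,27.692) → (129.415,21.370) → (143.491,13.489).

(bCNC post)
(Date: synthetic)
G21
G90
G0 X33.951 Y123.380
M3 S549
G01 X54.804 Y123.380 F2035
G01 X54.804 Y111.801
G01 X33.951 Y111.801
G01 X33.951 Y123.380
M5
G0 X77.566 Y89.122
M3 S549
G01 X161.679 Y89.122 F2035
G01 X161.679 Y47.170
G01 X77.566 Y47.170
G01 X77.566 Y89.122
M5
G0 X108.445 Y92.252
M3 S549
G01 X106.409 Y76.192 F2035
M5
G0 X165.274 Y76.407
M3 S549
G01 X170.264 Y80.446 F2035
G01 X175.648 Y76.948
G01 X173.985 Y70.747
G01 X167.574 Y70.413
G01 X165.274 Y76.407
M5
G0 X94.803 Y37.385
M3 S549
G01 X96.957 Y37.301 F2035
G01 X101.495 Y35.657
G01 X108.417 Y32.454
G01 X117.724 Y27.692
G01 X129.415 Y21.370
G01 X143.491 Y13.489
M5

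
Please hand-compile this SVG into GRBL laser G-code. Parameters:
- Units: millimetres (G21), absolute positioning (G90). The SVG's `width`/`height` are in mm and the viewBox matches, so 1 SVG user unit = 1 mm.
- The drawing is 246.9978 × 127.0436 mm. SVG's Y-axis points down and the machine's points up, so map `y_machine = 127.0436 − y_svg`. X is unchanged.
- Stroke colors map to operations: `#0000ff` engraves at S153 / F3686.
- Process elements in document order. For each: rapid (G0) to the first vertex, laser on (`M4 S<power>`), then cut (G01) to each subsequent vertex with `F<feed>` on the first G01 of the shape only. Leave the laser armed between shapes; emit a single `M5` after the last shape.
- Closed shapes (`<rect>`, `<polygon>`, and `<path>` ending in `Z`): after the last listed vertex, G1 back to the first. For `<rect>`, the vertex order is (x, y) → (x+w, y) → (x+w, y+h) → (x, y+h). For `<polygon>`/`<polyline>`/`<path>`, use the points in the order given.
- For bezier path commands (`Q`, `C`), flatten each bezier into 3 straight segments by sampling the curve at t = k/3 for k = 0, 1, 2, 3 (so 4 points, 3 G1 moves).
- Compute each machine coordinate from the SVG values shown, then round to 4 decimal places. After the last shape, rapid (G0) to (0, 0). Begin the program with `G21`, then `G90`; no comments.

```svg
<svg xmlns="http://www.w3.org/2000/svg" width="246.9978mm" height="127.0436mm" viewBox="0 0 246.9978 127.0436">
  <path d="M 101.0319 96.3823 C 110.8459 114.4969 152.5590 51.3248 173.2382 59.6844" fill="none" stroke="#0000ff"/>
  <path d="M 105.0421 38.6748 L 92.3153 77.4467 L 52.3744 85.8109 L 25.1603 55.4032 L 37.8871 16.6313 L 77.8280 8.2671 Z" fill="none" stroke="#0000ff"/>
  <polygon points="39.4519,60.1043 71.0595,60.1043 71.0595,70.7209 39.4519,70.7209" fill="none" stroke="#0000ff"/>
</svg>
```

G21
G90
G0 X101.0319 Y30.6613
M4 S153
G01 X119.5185 Y33.9823 F3686
G01 X147.5082 Y57.5348
G01 X173.2382 Y67.3592
G0 X105.0421 Y88.3688
M4 S153
G01 X92.3153 Y49.5969 F3686
G01 X52.3744 Y41.2327
G01 X25.1603 Y71.6404
G01 X37.8871 Y110.4123
G01 X77.8280 Y118.7765
G01 X105.0421 Y88.3688
G0 X39.4519 Y66.9393
M4 S153
G01 X71.0595 Y66.9393 F3686
G01 X71.0595 Y56.3227
G01 X39.4519 Y56.3227
G01 X39.4519 Y66.9393
M5
G0 X0.0000 Y0.0000

viewBox `0 0 246.9978 127.0436` with mm width/height → 1 unit = 1 mm. Flip: y_m = 127.0436 − y_svg.

**Shape 1** — `<path>` cubic bezier, stroke `#0000ff` → engrave (S153, F3686). Control points (SVG): P0=(101.0319,96.3823), P1=(110.8459,114.4969), P2=(152.5590,51.3248), P3=(173.2382,59.6844); sampled at t=k/3. Machine vertices: (101.0319,30.6613) → (119.5185,33.9823) → (147.5082,57.5348) → (173.2382,67.3592). Open path.

**Shape 2** — `<path>` regular polygon, stroke `#0000ff` → engrave (S153, F3686). Machine vertices: (105.0421,88.3688) → (92.3153,49.5969) → (52.3744,41.2327) → (25.1603,71.6404) → (37.8871,110.4123) → (77.8280,118.7765) → (105.0421,88.3688). Closed: final G1 returns to the first vertex.

**Shape 3** — `<polygon>` rectangle, stroke `#0000ff` → engrave (S153, F3686). Machine vertices: (39.4519,66.9393) → (71.0595,66.9393) → (71.0595,56.3227) → (39.4519,56.3227) → (39.4519,66.9393). Closed: final G1 returns to the first vertex.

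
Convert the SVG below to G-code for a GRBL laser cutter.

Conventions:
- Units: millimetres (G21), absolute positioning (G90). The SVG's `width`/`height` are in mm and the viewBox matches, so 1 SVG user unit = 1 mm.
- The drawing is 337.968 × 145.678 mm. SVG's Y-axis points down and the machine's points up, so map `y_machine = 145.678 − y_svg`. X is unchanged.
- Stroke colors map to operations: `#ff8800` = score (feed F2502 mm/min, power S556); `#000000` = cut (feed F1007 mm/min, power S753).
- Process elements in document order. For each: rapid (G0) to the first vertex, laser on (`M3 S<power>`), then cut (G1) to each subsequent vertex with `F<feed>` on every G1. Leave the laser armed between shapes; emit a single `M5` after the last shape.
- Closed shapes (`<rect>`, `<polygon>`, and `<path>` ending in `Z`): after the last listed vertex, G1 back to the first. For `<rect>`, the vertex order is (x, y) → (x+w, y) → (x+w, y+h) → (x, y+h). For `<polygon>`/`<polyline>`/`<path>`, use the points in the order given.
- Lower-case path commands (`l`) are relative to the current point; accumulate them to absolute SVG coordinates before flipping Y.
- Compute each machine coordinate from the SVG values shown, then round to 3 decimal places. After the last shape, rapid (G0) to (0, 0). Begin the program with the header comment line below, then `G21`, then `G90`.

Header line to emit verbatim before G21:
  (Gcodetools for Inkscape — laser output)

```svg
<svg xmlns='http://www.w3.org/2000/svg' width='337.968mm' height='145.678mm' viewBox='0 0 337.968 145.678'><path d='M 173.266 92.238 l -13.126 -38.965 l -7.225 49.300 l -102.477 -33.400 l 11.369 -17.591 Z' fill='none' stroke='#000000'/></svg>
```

(Gcodetools for Inkscape — laser output)
G21
G90
G0 X173.266 Y53.440
M3 S753
G1 X160.140 Y92.405 F1007
G1 X152.915 Y43.105 F1007
G1 X50.438 Y76.505 F1007
G1 X61.807 Y94.096 F1007
G1 X173.266 Y53.440 F1007
M5
G0 X0.000 Y0.000

1 u = 1 mm; y_m = 145.678 − y.

[1] `<path>` closed polygon, #000000→cut S753 F1007: (173.266,53.440) → (160.140,92.405) → (152.915,43.105) → (50.438,76.505) → (61.807,94.096) → (173.266,53.440) (closed)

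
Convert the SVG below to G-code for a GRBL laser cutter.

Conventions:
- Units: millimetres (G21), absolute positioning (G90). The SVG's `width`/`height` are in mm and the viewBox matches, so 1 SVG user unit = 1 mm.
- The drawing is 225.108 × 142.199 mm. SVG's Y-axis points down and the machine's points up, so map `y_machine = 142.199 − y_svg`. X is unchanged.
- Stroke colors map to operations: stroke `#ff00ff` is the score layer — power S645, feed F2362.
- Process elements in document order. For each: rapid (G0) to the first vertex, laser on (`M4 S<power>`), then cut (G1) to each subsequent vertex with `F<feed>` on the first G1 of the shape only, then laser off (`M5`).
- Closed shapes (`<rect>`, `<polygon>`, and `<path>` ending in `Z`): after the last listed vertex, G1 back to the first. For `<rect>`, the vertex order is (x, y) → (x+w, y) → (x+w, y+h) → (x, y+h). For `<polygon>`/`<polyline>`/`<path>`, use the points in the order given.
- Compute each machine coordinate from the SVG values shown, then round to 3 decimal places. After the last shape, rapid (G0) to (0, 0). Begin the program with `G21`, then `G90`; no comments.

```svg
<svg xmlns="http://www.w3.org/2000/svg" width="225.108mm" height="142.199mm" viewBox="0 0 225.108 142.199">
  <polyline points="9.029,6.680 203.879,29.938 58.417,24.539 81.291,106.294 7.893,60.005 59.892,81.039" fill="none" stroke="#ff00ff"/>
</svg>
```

G21
G90
G0 X9.029 Y135.519
M4 S645
G1 X203.879 Y112.261 F2362
G1 X58.417 Y117.660
G1 X81.291 Y35.905
G1 X7.893 Y82.194
G1 X59.892 Y61.160
M5
G0 X0.000 Y0.000

viewBox `0 0 225.108 142.199` with mm width/height → 1 unit = 1 mm. Flip: y_m = 142.199 − y_svg.

**Shape 1** — `<polyline>` open polyline, stroke `#ff00ff` → score (S645, F2362). Machine vertices: (9.029,135.519) → (203.879,112.261) → (58.417,117.660) → (81.291,35.905) → (7.893,82.194) → (59.892,61.160). Open path.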